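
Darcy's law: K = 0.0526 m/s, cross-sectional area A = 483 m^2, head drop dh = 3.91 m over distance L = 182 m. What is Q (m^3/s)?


Darcy's law: Q = K * A * i, where i = dh/L.
Hydraulic gradient i = 3.91 / 182 = 0.021484.
Q = 0.0526 * 483 * 0.021484
  = 0.5458 m^3/s.

0.5458


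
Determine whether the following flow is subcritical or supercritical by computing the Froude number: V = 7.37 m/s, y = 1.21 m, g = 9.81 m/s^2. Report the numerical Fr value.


The Froude number is defined as Fr = V / sqrt(g*y).
g*y = 9.81 * 1.21 = 11.8701.
sqrt(g*y) = sqrt(11.8701) = 3.4453.
Fr = 7.37 / 3.4453 = 2.1391.
Since Fr > 1, the flow is supercritical.

2.1391


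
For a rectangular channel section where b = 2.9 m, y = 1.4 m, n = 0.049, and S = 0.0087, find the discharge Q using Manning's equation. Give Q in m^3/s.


For a rectangular channel, the cross-sectional area A = b * y = 2.9 * 1.4 = 4.06 m^2.
The wetted perimeter P = b + 2y = 2.9 + 2*1.4 = 5.7 m.
Hydraulic radius R = A/P = 4.06/5.7 = 0.7123 m.
Velocity V = (1/n)*R^(2/3)*S^(1/2) = (1/0.049)*0.7123^(2/3)*0.0087^(1/2) = 1.5182 m/s.
Discharge Q = A * V = 4.06 * 1.5182 = 6.164 m^3/s.

6.164


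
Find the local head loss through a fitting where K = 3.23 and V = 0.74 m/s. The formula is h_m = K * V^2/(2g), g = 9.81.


Minor loss formula: h_m = K * V^2/(2g).
V^2 = 0.74^2 = 0.5476.
V^2/(2g) = 0.5476 / 19.62 = 0.0279 m.
h_m = 3.23 * 0.0279 = 0.0902 m.

0.0902


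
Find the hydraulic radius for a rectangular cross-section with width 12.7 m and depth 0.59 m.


For a rectangular section:
Flow area A = b * y = 12.7 * 0.59 = 7.49 m^2.
Wetted perimeter P = b + 2y = 12.7 + 2*0.59 = 13.88 m.
Hydraulic radius R = A/P = 7.49 / 13.88 = 0.5398 m.

0.5398


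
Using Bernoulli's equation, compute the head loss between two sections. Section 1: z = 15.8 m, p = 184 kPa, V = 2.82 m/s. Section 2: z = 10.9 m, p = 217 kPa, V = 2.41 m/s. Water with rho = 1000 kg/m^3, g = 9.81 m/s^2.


Total head at each section: H = z + p/(rho*g) + V^2/(2g).
H1 = 15.8 + 184*1000/(1000*9.81) + 2.82^2/(2*9.81)
   = 15.8 + 18.756 + 0.4053
   = 34.962 m.
H2 = 10.9 + 217*1000/(1000*9.81) + 2.41^2/(2*9.81)
   = 10.9 + 22.12 + 0.296
   = 33.316 m.
h_L = H1 - H2 = 34.962 - 33.316 = 1.645 m.

1.645


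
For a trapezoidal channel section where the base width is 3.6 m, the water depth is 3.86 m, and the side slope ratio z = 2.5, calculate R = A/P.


For a trapezoidal section with side slope z:
A = (b + z*y)*y = (3.6 + 2.5*3.86)*3.86 = 51.145 m^2.
P = b + 2*y*sqrt(1 + z^2) = 3.6 + 2*3.86*sqrt(1 + 2.5^2) = 24.387 m.
R = A/P = 51.145 / 24.387 = 2.0972 m.

2.0972


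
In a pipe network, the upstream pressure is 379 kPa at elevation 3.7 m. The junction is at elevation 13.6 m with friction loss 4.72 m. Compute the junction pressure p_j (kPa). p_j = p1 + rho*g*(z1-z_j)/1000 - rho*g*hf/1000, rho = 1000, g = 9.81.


Junction pressure: p_j = p1 + rho*g*(z1 - z_j)/1000 - rho*g*hf/1000.
Elevation term = 1000*9.81*(3.7 - 13.6)/1000 = -97.119 kPa.
Friction term = 1000*9.81*4.72/1000 = 46.303 kPa.
p_j = 379 + -97.119 - 46.303 = 235.58 kPa.

235.58


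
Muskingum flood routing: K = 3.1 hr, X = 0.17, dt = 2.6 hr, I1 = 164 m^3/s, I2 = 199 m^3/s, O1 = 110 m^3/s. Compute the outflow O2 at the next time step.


Muskingum coefficients:
denom = 2*K*(1-X) + dt = 2*3.1*(1-0.17) + 2.6 = 7.746.
C0 = (dt - 2*K*X)/denom = (2.6 - 2*3.1*0.17)/7.746 = 0.1996.
C1 = (dt + 2*K*X)/denom = (2.6 + 2*3.1*0.17)/7.746 = 0.4717.
C2 = (2*K*(1-X) - dt)/denom = 0.3287.
O2 = C0*I2 + C1*I1 + C2*O1
   = 0.1996*199 + 0.4717*164 + 0.3287*110
   = 153.24 m^3/s.

153.24


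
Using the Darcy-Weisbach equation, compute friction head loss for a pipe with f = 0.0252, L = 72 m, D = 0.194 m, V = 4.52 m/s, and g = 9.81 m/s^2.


Darcy-Weisbach equation: h_f = f * (L/D) * V^2/(2g).
f * L/D = 0.0252 * 72/0.194 = 9.3526.
V^2/(2g) = 4.52^2 / (2*9.81) = 20.4304 / 19.62 = 1.0413 m.
h_f = 9.3526 * 1.0413 = 9.739 m.

9.739


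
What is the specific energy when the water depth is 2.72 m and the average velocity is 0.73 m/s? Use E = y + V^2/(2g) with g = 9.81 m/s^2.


Specific energy E = y + V^2/(2g).
Velocity head = V^2/(2g) = 0.73^2 / (2*9.81) = 0.5329 / 19.62 = 0.0272 m.
E = 2.72 + 0.0272 = 2.7472 m.

2.7472


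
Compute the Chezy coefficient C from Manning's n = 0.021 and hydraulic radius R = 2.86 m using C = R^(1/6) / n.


The Chezy coefficient relates to Manning's n through C = R^(1/6) / n.
R^(1/6) = 2.86^(1/6) = 1.191409.
C = 1.191409 / 0.021 = 56.73 m^(1/2)/s.

56.73


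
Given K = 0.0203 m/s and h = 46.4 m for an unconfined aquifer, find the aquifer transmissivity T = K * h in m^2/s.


Transmissivity is defined as T = K * h.
T = 0.0203 * 46.4
  = 0.9419 m^2/s.

0.9419


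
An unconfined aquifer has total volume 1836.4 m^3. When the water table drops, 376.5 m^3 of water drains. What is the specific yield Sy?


Specific yield Sy = Volume drained / Total volume.
Sy = 376.5 / 1836.4
   = 0.205.

0.205


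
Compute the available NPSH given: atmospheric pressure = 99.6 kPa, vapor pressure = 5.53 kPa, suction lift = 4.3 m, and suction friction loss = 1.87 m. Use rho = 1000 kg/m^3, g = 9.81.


NPSHa = p_atm/(rho*g) - z_s - hf_s - p_vap/(rho*g).
p_atm/(rho*g) = 99.6*1000 / (1000*9.81) = 10.153 m.
p_vap/(rho*g) = 5.53*1000 / (1000*9.81) = 0.564 m.
NPSHa = 10.153 - 4.3 - 1.87 - 0.564
      = 3.42 m.

3.42


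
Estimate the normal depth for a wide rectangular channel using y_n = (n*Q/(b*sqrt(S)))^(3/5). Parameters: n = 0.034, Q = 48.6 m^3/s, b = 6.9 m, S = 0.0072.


We use the wide-channel approximation y_n = (n*Q/(b*sqrt(S)))^(3/5).
sqrt(S) = sqrt(0.0072) = 0.084853.
Numerator: n*Q = 0.034 * 48.6 = 1.6524.
Denominator: b*sqrt(S) = 6.9 * 0.084853 = 0.585486.
arg = 2.8223.
y_n = 2.8223^(3/5) = 1.8636 m.

1.8636


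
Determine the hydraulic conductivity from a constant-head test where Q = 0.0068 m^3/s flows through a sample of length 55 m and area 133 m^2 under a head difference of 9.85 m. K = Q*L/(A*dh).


From K = Q*L / (A*dh):
Numerator: Q*L = 0.0068 * 55 = 0.374.
Denominator: A*dh = 133 * 9.85 = 1310.05.
K = 0.374 / 1310.05 = 0.000285 m/s.

0.000285


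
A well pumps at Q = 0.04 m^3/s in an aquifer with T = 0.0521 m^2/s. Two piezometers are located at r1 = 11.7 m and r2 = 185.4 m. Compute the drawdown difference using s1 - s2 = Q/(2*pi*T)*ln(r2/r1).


Thiem equation: s1 - s2 = Q/(2*pi*T) * ln(r2/r1).
ln(r2/r1) = ln(185.4/11.7) = 2.7629.
Q/(2*pi*T) = 0.04 / (2*pi*0.0521) = 0.04 / 0.3274 = 0.1222.
s1 - s2 = 0.1222 * 2.7629 = 0.3376 m.

0.3376


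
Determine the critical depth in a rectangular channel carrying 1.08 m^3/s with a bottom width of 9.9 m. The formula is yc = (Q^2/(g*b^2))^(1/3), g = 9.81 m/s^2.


Using yc = (Q^2 / (g * b^2))^(1/3):
Q^2 = 1.08^2 = 1.17.
g * b^2 = 9.81 * 9.9^2 = 9.81 * 98.01 = 961.48.
Q^2 / (g*b^2) = 1.17 / 961.48 = 0.0012.
yc = 0.0012^(1/3) = 0.1067 m.

0.1067


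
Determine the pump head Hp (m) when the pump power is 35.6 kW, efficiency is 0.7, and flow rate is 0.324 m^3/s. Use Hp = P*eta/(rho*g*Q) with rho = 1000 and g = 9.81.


Pump head formula: Hp = P * eta / (rho * g * Q).
Numerator: P * eta = 35.6 * 1000 * 0.7 = 24920.0 W.
Denominator: rho * g * Q = 1000 * 9.81 * 0.324 = 3178.44.
Hp = 24920.0 / 3178.44 = 7.84 m.

7.84


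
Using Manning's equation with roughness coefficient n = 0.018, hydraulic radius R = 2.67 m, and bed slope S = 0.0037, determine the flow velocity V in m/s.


Manning's equation gives V = (1/n) * R^(2/3) * S^(1/2).
First, compute R^(2/3) = 2.67^(2/3) = 1.9246.
Next, S^(1/2) = 0.0037^(1/2) = 0.060828.
Then 1/n = 1/0.018 = 55.56.
V = 55.56 * 1.9246 * 0.060828 = 6.5038 m/s.

6.5038


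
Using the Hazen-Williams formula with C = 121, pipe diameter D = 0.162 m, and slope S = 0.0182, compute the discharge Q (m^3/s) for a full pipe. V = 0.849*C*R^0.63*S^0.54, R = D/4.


For a full circular pipe, R = D/4 = 0.162/4 = 0.0405 m.
V = 0.849 * 121 * 0.0405^0.63 * 0.0182^0.54
  = 0.849 * 121 * 0.132647 * 0.114931
  = 1.5661 m/s.
Pipe area A = pi*D^2/4 = pi*0.162^2/4 = 0.0206 m^2.
Q = A * V = 0.0206 * 1.5661 = 0.0323 m^3/s.

0.0323


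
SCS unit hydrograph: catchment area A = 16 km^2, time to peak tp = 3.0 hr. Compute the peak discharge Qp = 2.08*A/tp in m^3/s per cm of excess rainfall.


SCS formula: Qp = 2.08 * A / tp.
Qp = 2.08 * 16 / 3.0
   = 33.28 / 3.0
   = 11.09 m^3/s per cm.

11.09


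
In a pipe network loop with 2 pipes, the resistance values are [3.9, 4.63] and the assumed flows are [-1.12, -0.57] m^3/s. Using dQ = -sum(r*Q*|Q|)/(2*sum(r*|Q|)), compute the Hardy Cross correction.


Numerator terms (r*Q*|Q|): 3.9*-1.12*|-1.12| = -4.8922; 4.63*-0.57*|-0.57| = -1.5043.
Sum of numerator = -6.3964.
Denominator terms (r*|Q|): 3.9*|-1.12| = 4.368; 4.63*|-0.57| = 2.6391.
2 * sum of denominator = 2 * 7.0071 = 14.0142.
dQ = --6.3964 / 14.0142 = 0.4564 m^3/s.

0.4564


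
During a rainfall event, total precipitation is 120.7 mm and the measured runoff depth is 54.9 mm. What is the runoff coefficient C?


The runoff coefficient C = runoff depth / rainfall depth.
C = 54.9 / 120.7
  = 0.4548.

0.4548


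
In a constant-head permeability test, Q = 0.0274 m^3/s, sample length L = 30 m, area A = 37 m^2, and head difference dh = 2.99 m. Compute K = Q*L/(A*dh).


From K = Q*L / (A*dh):
Numerator: Q*L = 0.0274 * 30 = 0.822.
Denominator: A*dh = 37 * 2.99 = 110.63.
K = 0.822 / 110.63 = 0.00743 m/s.

0.00743


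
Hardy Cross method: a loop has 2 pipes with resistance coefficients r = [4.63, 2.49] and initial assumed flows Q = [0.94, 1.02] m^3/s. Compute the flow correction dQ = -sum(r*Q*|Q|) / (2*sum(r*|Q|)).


Numerator terms (r*Q*|Q|): 4.63*0.94*|0.94| = 4.0911; 2.49*1.02*|1.02| = 2.5906.
Sum of numerator = 6.6817.
Denominator terms (r*|Q|): 4.63*|0.94| = 4.3522; 2.49*|1.02| = 2.5398.
2 * sum of denominator = 2 * 6.892 = 13.784.
dQ = -6.6817 / 13.784 = -0.4847 m^3/s.

-0.4847


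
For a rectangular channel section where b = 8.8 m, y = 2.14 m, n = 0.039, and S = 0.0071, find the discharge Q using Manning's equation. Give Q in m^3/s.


For a rectangular channel, the cross-sectional area A = b * y = 8.8 * 2.14 = 18.83 m^2.
The wetted perimeter P = b + 2y = 8.8 + 2*2.14 = 13.08 m.
Hydraulic radius R = A/P = 18.83/13.08 = 1.4398 m.
Velocity V = (1/n)*R^(2/3)*S^(1/2) = (1/0.039)*1.4398^(2/3)*0.0071^(1/2) = 2.7548 m/s.
Discharge Q = A * V = 18.83 * 2.7548 = 51.878 m^3/s.

51.878


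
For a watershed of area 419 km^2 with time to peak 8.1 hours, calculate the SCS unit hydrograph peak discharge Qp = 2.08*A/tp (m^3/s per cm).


SCS formula: Qp = 2.08 * A / tp.
Qp = 2.08 * 419 / 8.1
   = 871.52 / 8.1
   = 107.6 m^3/s per cm.

107.6


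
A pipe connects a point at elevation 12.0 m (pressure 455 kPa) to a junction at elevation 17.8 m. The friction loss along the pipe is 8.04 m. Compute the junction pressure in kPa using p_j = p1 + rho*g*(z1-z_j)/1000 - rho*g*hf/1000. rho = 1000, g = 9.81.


Junction pressure: p_j = p1 + rho*g*(z1 - z_j)/1000 - rho*g*hf/1000.
Elevation term = 1000*9.81*(12.0 - 17.8)/1000 = -56.898 kPa.
Friction term = 1000*9.81*8.04/1000 = 78.872 kPa.
p_j = 455 + -56.898 - 78.872 = 319.23 kPa.

319.23


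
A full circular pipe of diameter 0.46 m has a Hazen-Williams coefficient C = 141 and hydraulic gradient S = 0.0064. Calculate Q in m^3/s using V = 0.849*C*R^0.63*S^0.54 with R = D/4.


For a full circular pipe, R = D/4 = 0.46/4 = 0.115 m.
V = 0.849 * 141 * 0.115^0.63 * 0.0064^0.54
  = 0.849 * 141 * 0.256 * 0.065364
  = 2.0031 m/s.
Pipe area A = pi*D^2/4 = pi*0.46^2/4 = 0.1662 m^2.
Q = A * V = 0.1662 * 2.0031 = 0.3329 m^3/s.

0.3329


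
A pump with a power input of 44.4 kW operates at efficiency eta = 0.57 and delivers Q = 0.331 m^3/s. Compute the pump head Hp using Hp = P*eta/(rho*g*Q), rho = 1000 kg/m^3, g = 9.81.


Pump head formula: Hp = P * eta / (rho * g * Q).
Numerator: P * eta = 44.4 * 1000 * 0.57 = 25308.0 W.
Denominator: rho * g * Q = 1000 * 9.81 * 0.331 = 3247.11.
Hp = 25308.0 / 3247.11 = 7.79 m.

7.79


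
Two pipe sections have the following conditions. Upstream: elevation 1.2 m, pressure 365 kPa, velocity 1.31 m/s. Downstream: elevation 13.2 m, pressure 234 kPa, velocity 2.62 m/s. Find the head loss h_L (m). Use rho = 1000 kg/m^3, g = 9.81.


Total head at each section: H = z + p/(rho*g) + V^2/(2g).
H1 = 1.2 + 365*1000/(1000*9.81) + 1.31^2/(2*9.81)
   = 1.2 + 37.207 + 0.0875
   = 38.494 m.
H2 = 13.2 + 234*1000/(1000*9.81) + 2.62^2/(2*9.81)
   = 13.2 + 23.853 + 0.3499
   = 37.403 m.
h_L = H1 - H2 = 38.494 - 37.403 = 1.091 m.

1.091


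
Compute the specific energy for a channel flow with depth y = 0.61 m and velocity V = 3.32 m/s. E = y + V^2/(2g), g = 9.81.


Specific energy E = y + V^2/(2g).
Velocity head = V^2/(2g) = 3.32^2 / (2*9.81) = 11.0224 / 19.62 = 0.5618 m.
E = 0.61 + 0.5618 = 1.1718 m.

1.1718


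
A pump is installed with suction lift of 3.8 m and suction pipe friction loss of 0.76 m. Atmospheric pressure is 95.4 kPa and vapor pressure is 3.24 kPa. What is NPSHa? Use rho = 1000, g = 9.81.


NPSHa = p_atm/(rho*g) - z_s - hf_s - p_vap/(rho*g).
p_atm/(rho*g) = 95.4*1000 / (1000*9.81) = 9.725 m.
p_vap/(rho*g) = 3.24*1000 / (1000*9.81) = 0.33 m.
NPSHa = 9.725 - 3.8 - 0.76 - 0.33
      = 4.83 m.

4.83


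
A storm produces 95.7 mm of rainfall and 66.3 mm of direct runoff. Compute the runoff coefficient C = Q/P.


The runoff coefficient C = runoff depth / rainfall depth.
C = 66.3 / 95.7
  = 0.6928.

0.6928


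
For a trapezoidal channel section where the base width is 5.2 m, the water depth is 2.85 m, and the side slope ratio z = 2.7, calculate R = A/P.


For a trapezoidal section with side slope z:
A = (b + z*y)*y = (5.2 + 2.7*2.85)*2.85 = 36.751 m^2.
P = b + 2*y*sqrt(1 + z^2) = 5.2 + 2*2.85*sqrt(1 + 2.7^2) = 21.612 m.
R = A/P = 36.751 / 21.612 = 1.7005 m.

1.7005


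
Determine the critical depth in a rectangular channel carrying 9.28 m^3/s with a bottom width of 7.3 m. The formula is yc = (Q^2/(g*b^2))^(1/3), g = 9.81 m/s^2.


Using yc = (Q^2 / (g * b^2))^(1/3):
Q^2 = 9.28^2 = 86.12.
g * b^2 = 9.81 * 7.3^2 = 9.81 * 53.29 = 522.77.
Q^2 / (g*b^2) = 86.12 / 522.77 = 0.1647.
yc = 0.1647^(1/3) = 0.5482 m.

0.5482


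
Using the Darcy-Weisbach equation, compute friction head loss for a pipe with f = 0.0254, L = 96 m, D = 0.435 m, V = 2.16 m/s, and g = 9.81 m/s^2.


Darcy-Weisbach equation: h_f = f * (L/D) * V^2/(2g).
f * L/D = 0.0254 * 96/0.435 = 5.6055.
V^2/(2g) = 2.16^2 / (2*9.81) = 4.6656 / 19.62 = 0.2378 m.
h_f = 5.6055 * 0.2378 = 1.333 m.

1.333


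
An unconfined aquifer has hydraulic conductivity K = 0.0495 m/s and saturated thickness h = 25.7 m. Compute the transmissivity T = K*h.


Transmissivity is defined as T = K * h.
T = 0.0495 * 25.7
  = 1.2722 m^2/s.

1.2722


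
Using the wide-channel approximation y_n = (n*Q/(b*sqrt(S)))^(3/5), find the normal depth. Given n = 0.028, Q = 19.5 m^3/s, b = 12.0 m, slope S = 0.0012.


We use the wide-channel approximation y_n = (n*Q/(b*sqrt(S)))^(3/5).
sqrt(S) = sqrt(0.0012) = 0.034641.
Numerator: n*Q = 0.028 * 19.5 = 0.546.
Denominator: b*sqrt(S) = 12.0 * 0.034641 = 0.415692.
arg = 1.3135.
y_n = 1.3135^(3/5) = 1.1777 m.

1.1777


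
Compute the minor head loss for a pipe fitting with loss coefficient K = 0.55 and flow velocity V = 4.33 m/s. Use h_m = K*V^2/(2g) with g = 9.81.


Minor loss formula: h_m = K * V^2/(2g).
V^2 = 4.33^2 = 18.7489.
V^2/(2g) = 18.7489 / 19.62 = 0.9556 m.
h_m = 0.55 * 0.9556 = 0.5256 m.

0.5256


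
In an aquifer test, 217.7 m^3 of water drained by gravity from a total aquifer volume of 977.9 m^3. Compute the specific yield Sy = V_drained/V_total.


Specific yield Sy = Volume drained / Total volume.
Sy = 217.7 / 977.9
   = 0.2226.

0.2226


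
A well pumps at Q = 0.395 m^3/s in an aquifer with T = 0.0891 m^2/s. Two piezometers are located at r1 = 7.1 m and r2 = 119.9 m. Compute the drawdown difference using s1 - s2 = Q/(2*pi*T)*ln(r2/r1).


Thiem equation: s1 - s2 = Q/(2*pi*T) * ln(r2/r1).
ln(r2/r1) = ln(119.9/7.1) = 2.8266.
Q/(2*pi*T) = 0.395 / (2*pi*0.0891) = 0.395 / 0.5598 = 0.7056.
s1 - s2 = 0.7056 * 2.8266 = 1.9943 m.

1.9943


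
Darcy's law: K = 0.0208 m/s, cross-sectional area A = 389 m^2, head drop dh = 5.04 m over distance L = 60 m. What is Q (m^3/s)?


Darcy's law: Q = K * A * i, where i = dh/L.
Hydraulic gradient i = 5.04 / 60 = 0.084.
Q = 0.0208 * 389 * 0.084
  = 0.6797 m^3/s.

0.6797


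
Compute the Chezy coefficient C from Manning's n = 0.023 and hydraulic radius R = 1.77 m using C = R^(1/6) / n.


The Chezy coefficient relates to Manning's n through C = R^(1/6) / n.
R^(1/6) = 1.77^(1/6) = 1.099838.
C = 1.099838 / 0.023 = 47.82 m^(1/2)/s.

47.82


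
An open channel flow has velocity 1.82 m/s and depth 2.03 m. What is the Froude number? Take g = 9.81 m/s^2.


The Froude number is defined as Fr = V / sqrt(g*y).
g*y = 9.81 * 2.03 = 19.9143.
sqrt(g*y) = sqrt(19.9143) = 4.4625.
Fr = 1.82 / 4.4625 = 0.4078.

0.4078


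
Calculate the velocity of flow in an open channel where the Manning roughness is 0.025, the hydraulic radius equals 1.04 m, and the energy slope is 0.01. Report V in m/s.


Manning's equation gives V = (1/n) * R^(2/3) * S^(1/2).
First, compute R^(2/3) = 1.04^(2/3) = 1.0265.
Next, S^(1/2) = 0.01^(1/2) = 0.1.
Then 1/n = 1/0.025 = 40.0.
V = 40.0 * 1.0265 * 0.1 = 4.106 m/s.

4.106


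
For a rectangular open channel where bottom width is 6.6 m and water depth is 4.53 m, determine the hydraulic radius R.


For a rectangular section:
Flow area A = b * y = 6.6 * 4.53 = 29.9 m^2.
Wetted perimeter P = b + 2y = 6.6 + 2*4.53 = 15.66 m.
Hydraulic radius R = A/P = 29.9 / 15.66 = 1.9092 m.

1.9092


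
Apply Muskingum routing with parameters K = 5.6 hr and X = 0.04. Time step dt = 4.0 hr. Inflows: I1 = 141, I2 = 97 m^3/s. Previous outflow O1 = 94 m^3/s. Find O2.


Muskingum coefficients:
denom = 2*K*(1-X) + dt = 2*5.6*(1-0.04) + 4.0 = 14.752.
C0 = (dt - 2*K*X)/denom = (4.0 - 2*5.6*0.04)/14.752 = 0.2408.
C1 = (dt + 2*K*X)/denom = (4.0 + 2*5.6*0.04)/14.752 = 0.3015.
C2 = (2*K*(1-X) - dt)/denom = 0.4577.
O2 = C0*I2 + C1*I1 + C2*O1
   = 0.2408*97 + 0.3015*141 + 0.4577*94
   = 108.89 m^3/s.

108.89


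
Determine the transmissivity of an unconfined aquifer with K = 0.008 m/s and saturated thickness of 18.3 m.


Transmissivity is defined as T = K * h.
T = 0.008 * 18.3
  = 0.1464 m^2/s.

0.1464


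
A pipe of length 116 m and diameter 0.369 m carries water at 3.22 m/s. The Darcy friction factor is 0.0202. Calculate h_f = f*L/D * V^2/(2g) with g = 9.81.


Darcy-Weisbach equation: h_f = f * (L/D) * V^2/(2g).
f * L/D = 0.0202 * 116/0.369 = 6.3501.
V^2/(2g) = 3.22^2 / (2*9.81) = 10.3684 / 19.62 = 0.5285 m.
h_f = 6.3501 * 0.5285 = 3.356 m.

3.356


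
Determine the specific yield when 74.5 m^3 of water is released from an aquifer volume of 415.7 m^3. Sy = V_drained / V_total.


Specific yield Sy = Volume drained / Total volume.
Sy = 74.5 / 415.7
   = 0.1792.

0.1792


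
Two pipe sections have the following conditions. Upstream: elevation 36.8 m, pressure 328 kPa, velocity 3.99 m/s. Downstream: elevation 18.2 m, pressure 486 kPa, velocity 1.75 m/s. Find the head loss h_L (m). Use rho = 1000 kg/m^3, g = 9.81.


Total head at each section: H = z + p/(rho*g) + V^2/(2g).
H1 = 36.8 + 328*1000/(1000*9.81) + 3.99^2/(2*9.81)
   = 36.8 + 33.435 + 0.8114
   = 71.047 m.
H2 = 18.2 + 486*1000/(1000*9.81) + 1.75^2/(2*9.81)
   = 18.2 + 49.541 + 0.1561
   = 67.897 m.
h_L = H1 - H2 = 71.047 - 67.897 = 3.149 m.

3.149


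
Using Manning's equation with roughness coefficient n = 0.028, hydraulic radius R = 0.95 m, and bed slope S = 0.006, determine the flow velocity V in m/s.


Manning's equation gives V = (1/n) * R^(2/3) * S^(1/2).
First, compute R^(2/3) = 0.95^(2/3) = 0.9664.
Next, S^(1/2) = 0.006^(1/2) = 0.07746.
Then 1/n = 1/0.028 = 35.71.
V = 35.71 * 0.9664 * 0.07746 = 2.6734 m/s.

2.6734


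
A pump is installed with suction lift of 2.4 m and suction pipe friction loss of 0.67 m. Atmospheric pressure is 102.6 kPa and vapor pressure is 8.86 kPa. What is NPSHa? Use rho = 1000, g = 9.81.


NPSHa = p_atm/(rho*g) - z_s - hf_s - p_vap/(rho*g).
p_atm/(rho*g) = 102.6*1000 / (1000*9.81) = 10.459 m.
p_vap/(rho*g) = 8.86*1000 / (1000*9.81) = 0.903 m.
NPSHa = 10.459 - 2.4 - 0.67 - 0.903
      = 6.49 m.

6.49


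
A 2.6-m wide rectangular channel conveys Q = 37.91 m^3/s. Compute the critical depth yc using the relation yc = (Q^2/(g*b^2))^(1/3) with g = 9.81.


Using yc = (Q^2 / (g * b^2))^(1/3):
Q^2 = 37.91^2 = 1437.17.
g * b^2 = 9.81 * 2.6^2 = 9.81 * 6.76 = 66.32.
Q^2 / (g*b^2) = 1437.17 / 66.32 = 21.6702.
yc = 21.6702^(1/3) = 2.788 m.

2.788


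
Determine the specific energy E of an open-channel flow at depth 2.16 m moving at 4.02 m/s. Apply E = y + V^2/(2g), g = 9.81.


Specific energy E = y + V^2/(2g).
Velocity head = V^2/(2g) = 4.02^2 / (2*9.81) = 16.1604 / 19.62 = 0.8237 m.
E = 2.16 + 0.8237 = 2.9837 m.

2.9837


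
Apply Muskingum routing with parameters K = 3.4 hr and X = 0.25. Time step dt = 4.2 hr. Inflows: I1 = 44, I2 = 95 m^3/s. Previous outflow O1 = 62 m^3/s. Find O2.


Muskingum coefficients:
denom = 2*K*(1-X) + dt = 2*3.4*(1-0.25) + 4.2 = 9.3.
C0 = (dt - 2*K*X)/denom = (4.2 - 2*3.4*0.25)/9.3 = 0.2688.
C1 = (dt + 2*K*X)/denom = (4.2 + 2*3.4*0.25)/9.3 = 0.6344.
C2 = (2*K*(1-X) - dt)/denom = 0.0968.
O2 = C0*I2 + C1*I1 + C2*O1
   = 0.2688*95 + 0.6344*44 + 0.0968*62
   = 59.45 m^3/s.

59.45


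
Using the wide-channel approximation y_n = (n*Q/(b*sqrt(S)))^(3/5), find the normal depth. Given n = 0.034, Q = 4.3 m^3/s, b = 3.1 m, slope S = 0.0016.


We use the wide-channel approximation y_n = (n*Q/(b*sqrt(S)))^(3/5).
sqrt(S) = sqrt(0.0016) = 0.04.
Numerator: n*Q = 0.034 * 4.3 = 0.1462.
Denominator: b*sqrt(S) = 3.1 * 0.04 = 0.124.
arg = 1.179.
y_n = 1.179^(3/5) = 1.1039 m.

1.1039


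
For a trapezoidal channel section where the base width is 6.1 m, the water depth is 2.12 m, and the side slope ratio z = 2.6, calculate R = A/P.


For a trapezoidal section with side slope z:
A = (b + z*y)*y = (6.1 + 2.6*2.12)*2.12 = 24.617 m^2.
P = b + 2*y*sqrt(1 + z^2) = 6.1 + 2*2.12*sqrt(1 + 2.6^2) = 17.911 m.
R = A/P = 24.617 / 17.911 = 1.3744 m.

1.3744


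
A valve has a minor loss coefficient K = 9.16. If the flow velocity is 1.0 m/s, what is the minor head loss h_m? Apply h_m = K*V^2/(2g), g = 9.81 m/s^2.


Minor loss formula: h_m = K * V^2/(2g).
V^2 = 1.0^2 = 1.0.
V^2/(2g) = 1.0 / 19.62 = 0.051 m.
h_m = 9.16 * 0.051 = 0.4669 m.

0.4669


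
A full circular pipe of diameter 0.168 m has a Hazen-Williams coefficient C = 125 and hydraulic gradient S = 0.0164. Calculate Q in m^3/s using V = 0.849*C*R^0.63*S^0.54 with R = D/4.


For a full circular pipe, R = D/4 = 0.168/4 = 0.042 m.
V = 0.849 * 125 * 0.042^0.63 * 0.0164^0.54
  = 0.849 * 125 * 0.135721 * 0.108646
  = 1.5649 m/s.
Pipe area A = pi*D^2/4 = pi*0.168^2/4 = 0.0222 m^2.
Q = A * V = 0.0222 * 1.5649 = 0.0347 m^3/s.

0.0347


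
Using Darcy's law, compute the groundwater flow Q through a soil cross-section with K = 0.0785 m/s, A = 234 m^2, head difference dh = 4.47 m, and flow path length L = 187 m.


Darcy's law: Q = K * A * i, where i = dh/L.
Hydraulic gradient i = 4.47 / 187 = 0.023904.
Q = 0.0785 * 234 * 0.023904
  = 0.4391 m^3/s.

0.4391


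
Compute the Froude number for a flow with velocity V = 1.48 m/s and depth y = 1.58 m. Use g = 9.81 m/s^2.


The Froude number is defined as Fr = V / sqrt(g*y).
g*y = 9.81 * 1.58 = 15.4998.
sqrt(g*y) = sqrt(15.4998) = 3.937.
Fr = 1.48 / 3.937 = 0.3759.

0.3759


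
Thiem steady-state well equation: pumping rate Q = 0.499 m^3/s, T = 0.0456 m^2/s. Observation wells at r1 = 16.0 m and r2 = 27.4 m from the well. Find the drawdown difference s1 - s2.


Thiem equation: s1 - s2 = Q/(2*pi*T) * ln(r2/r1).
ln(r2/r1) = ln(27.4/16.0) = 0.538.
Q/(2*pi*T) = 0.499 / (2*pi*0.0456) = 0.499 / 0.2865 = 1.7416.
s1 - s2 = 1.7416 * 0.538 = 0.9369 m.

0.9369


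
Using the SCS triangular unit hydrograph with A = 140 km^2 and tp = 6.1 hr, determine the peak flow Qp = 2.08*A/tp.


SCS formula: Qp = 2.08 * A / tp.
Qp = 2.08 * 140 / 6.1
   = 291.2 / 6.1
   = 47.74 m^3/s per cm.

47.74


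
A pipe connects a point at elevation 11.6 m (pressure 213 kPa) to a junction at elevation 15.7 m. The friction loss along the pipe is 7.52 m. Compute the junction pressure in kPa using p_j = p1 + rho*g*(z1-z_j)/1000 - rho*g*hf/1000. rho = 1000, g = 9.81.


Junction pressure: p_j = p1 + rho*g*(z1 - z_j)/1000 - rho*g*hf/1000.
Elevation term = 1000*9.81*(11.6 - 15.7)/1000 = -40.221 kPa.
Friction term = 1000*9.81*7.52/1000 = 73.771 kPa.
p_j = 213 + -40.221 - 73.771 = 99.01 kPa.

99.01


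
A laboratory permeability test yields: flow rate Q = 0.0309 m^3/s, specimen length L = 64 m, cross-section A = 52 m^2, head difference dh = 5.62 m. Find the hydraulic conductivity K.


From K = Q*L / (A*dh):
Numerator: Q*L = 0.0309 * 64 = 1.9776.
Denominator: A*dh = 52 * 5.62 = 292.24.
K = 1.9776 / 292.24 = 0.006767 m/s.

0.006767


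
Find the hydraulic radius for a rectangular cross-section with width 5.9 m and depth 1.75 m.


For a rectangular section:
Flow area A = b * y = 5.9 * 1.75 = 10.33 m^2.
Wetted perimeter P = b + 2y = 5.9 + 2*1.75 = 9.4 m.
Hydraulic radius R = A/P = 10.33 / 9.4 = 1.0984 m.

1.0984


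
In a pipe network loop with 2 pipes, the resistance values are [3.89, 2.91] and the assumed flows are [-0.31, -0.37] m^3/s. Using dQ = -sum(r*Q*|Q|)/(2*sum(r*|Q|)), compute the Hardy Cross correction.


Numerator terms (r*Q*|Q|): 3.89*-0.31*|-0.31| = -0.3738; 2.91*-0.37*|-0.37| = -0.3984.
Sum of numerator = -0.7722.
Denominator terms (r*|Q|): 3.89*|-0.31| = 1.2059; 2.91*|-0.37| = 1.0767.
2 * sum of denominator = 2 * 2.2826 = 4.5652.
dQ = --0.7722 / 4.5652 = 0.1692 m^3/s.

0.1692


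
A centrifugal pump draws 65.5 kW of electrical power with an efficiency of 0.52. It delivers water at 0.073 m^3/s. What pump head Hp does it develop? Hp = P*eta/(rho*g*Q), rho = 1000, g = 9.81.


Pump head formula: Hp = P * eta / (rho * g * Q).
Numerator: P * eta = 65.5 * 1000 * 0.52 = 34060.0 W.
Denominator: rho * g * Q = 1000 * 9.81 * 0.073 = 716.13.
Hp = 34060.0 / 716.13 = 47.56 m.

47.56


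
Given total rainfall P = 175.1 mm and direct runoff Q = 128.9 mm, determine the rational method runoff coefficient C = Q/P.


The runoff coefficient C = runoff depth / rainfall depth.
C = 128.9 / 175.1
  = 0.7362.

0.7362


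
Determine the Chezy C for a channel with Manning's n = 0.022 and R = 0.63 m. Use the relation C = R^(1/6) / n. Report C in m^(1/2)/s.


The Chezy coefficient relates to Manning's n through C = R^(1/6) / n.
R^(1/6) = 0.63^(1/6) = 0.925884.
C = 0.925884 / 0.022 = 42.09 m^(1/2)/s.

42.09


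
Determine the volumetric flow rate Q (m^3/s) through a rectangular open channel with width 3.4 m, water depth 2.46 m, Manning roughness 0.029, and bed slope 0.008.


For a rectangular channel, the cross-sectional area A = b * y = 3.4 * 2.46 = 8.36 m^2.
The wetted perimeter P = b + 2y = 3.4 + 2*2.46 = 8.32 m.
Hydraulic radius R = A/P = 8.36/8.32 = 1.0053 m.
Velocity V = (1/n)*R^(2/3)*S^(1/2) = (1/0.029)*1.0053^(2/3)*0.008^(1/2) = 3.0951 m/s.
Discharge Q = A * V = 8.36 * 3.0951 = 25.887 m^3/s.

25.887


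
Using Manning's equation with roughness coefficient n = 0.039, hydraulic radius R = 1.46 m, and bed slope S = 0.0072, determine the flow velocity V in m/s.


Manning's equation gives V = (1/n) * R^(2/3) * S^(1/2).
First, compute R^(2/3) = 1.46^(2/3) = 1.287.
Next, S^(1/2) = 0.0072^(1/2) = 0.084853.
Then 1/n = 1/0.039 = 25.64.
V = 25.64 * 1.287 * 0.084853 = 2.8001 m/s.

2.8001


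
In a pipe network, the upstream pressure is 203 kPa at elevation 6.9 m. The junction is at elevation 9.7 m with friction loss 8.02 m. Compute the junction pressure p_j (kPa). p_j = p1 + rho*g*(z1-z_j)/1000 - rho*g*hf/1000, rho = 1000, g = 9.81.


Junction pressure: p_j = p1 + rho*g*(z1 - z_j)/1000 - rho*g*hf/1000.
Elevation term = 1000*9.81*(6.9 - 9.7)/1000 = -27.468 kPa.
Friction term = 1000*9.81*8.02/1000 = 78.676 kPa.
p_j = 203 + -27.468 - 78.676 = 96.86 kPa.

96.86


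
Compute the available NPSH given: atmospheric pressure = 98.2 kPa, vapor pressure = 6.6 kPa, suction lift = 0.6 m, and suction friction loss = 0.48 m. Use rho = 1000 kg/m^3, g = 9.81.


NPSHa = p_atm/(rho*g) - z_s - hf_s - p_vap/(rho*g).
p_atm/(rho*g) = 98.2*1000 / (1000*9.81) = 10.01 m.
p_vap/(rho*g) = 6.6*1000 / (1000*9.81) = 0.673 m.
NPSHa = 10.01 - 0.6 - 0.48 - 0.673
      = 8.26 m.

8.26


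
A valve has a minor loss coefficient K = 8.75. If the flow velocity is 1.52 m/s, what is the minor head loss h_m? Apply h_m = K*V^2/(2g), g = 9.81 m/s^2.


Minor loss formula: h_m = K * V^2/(2g).
V^2 = 1.52^2 = 2.3104.
V^2/(2g) = 2.3104 / 19.62 = 0.1178 m.
h_m = 8.75 * 0.1178 = 1.0304 m.

1.0304


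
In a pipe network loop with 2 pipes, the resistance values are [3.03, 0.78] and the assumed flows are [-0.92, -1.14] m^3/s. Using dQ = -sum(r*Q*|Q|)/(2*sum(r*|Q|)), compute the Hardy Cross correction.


Numerator terms (r*Q*|Q|): 3.03*-0.92*|-0.92| = -2.5646; 0.78*-1.14*|-1.14| = -1.0137.
Sum of numerator = -3.5783.
Denominator terms (r*|Q|): 3.03*|-0.92| = 2.7876; 0.78*|-1.14| = 0.8892.
2 * sum of denominator = 2 * 3.6768 = 7.3536.
dQ = --3.5783 / 7.3536 = 0.4866 m^3/s.

0.4866


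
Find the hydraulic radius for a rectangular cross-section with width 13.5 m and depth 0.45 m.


For a rectangular section:
Flow area A = b * y = 13.5 * 0.45 = 6.08 m^2.
Wetted perimeter P = b + 2y = 13.5 + 2*0.45 = 14.4 m.
Hydraulic radius R = A/P = 6.08 / 14.4 = 0.4219 m.

0.4219


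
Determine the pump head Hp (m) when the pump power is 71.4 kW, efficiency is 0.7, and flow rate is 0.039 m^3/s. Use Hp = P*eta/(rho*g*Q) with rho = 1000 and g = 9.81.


Pump head formula: Hp = P * eta / (rho * g * Q).
Numerator: P * eta = 71.4 * 1000 * 0.7 = 49980.0 W.
Denominator: rho * g * Q = 1000 * 9.81 * 0.039 = 382.59.
Hp = 49980.0 / 382.59 = 130.64 m.

130.64


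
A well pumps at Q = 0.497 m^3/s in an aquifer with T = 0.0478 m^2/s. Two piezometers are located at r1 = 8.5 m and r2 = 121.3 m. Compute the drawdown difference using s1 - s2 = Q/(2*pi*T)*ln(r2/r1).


Thiem equation: s1 - s2 = Q/(2*pi*T) * ln(r2/r1).
ln(r2/r1) = ln(121.3/8.5) = 2.6582.
Q/(2*pi*T) = 0.497 / (2*pi*0.0478) = 0.497 / 0.3003 = 1.6548.
s1 - s2 = 1.6548 * 2.6582 = 4.3988 m.

4.3988


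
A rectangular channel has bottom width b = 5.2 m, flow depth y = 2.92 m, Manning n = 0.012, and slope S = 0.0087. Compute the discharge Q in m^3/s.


For a rectangular channel, the cross-sectional area A = b * y = 5.2 * 2.92 = 15.18 m^2.
The wetted perimeter P = b + 2y = 5.2 + 2*2.92 = 11.04 m.
Hydraulic radius R = A/P = 15.18/11.04 = 1.3754 m.
Velocity V = (1/n)*R^(2/3)*S^(1/2) = (1/0.012)*1.3754^(2/3)*0.0087^(1/2) = 9.6129 m/s.
Discharge Q = A * V = 15.18 * 9.6129 = 145.963 m^3/s.

145.963


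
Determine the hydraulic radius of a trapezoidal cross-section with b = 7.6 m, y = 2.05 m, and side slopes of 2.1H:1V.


For a trapezoidal section with side slope z:
A = (b + z*y)*y = (7.6 + 2.1*2.05)*2.05 = 24.405 m^2.
P = b + 2*y*sqrt(1 + z^2) = 7.6 + 2*2.05*sqrt(1 + 2.1^2) = 17.136 m.
R = A/P = 24.405 / 17.136 = 1.4242 m.

1.4242


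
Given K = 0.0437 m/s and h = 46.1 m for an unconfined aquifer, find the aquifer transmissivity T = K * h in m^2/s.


Transmissivity is defined as T = K * h.
T = 0.0437 * 46.1
  = 2.0146 m^2/s.

2.0146


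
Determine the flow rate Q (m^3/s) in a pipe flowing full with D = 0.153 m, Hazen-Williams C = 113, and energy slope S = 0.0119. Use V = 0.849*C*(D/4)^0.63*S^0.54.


For a full circular pipe, R = D/4 = 0.153/4 = 0.0382 m.
V = 0.849 * 113 * 0.0382^0.63 * 0.0119^0.54
  = 0.849 * 113 * 0.127955 * 0.091368
  = 1.1216 m/s.
Pipe area A = pi*D^2/4 = pi*0.153^2/4 = 0.0184 m^2.
Q = A * V = 0.0184 * 1.1216 = 0.0206 m^3/s.

0.0206


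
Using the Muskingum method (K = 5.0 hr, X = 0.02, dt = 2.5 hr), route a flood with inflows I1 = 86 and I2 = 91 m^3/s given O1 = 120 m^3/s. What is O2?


Muskingum coefficients:
denom = 2*K*(1-X) + dt = 2*5.0*(1-0.02) + 2.5 = 12.3.
C0 = (dt - 2*K*X)/denom = (2.5 - 2*5.0*0.02)/12.3 = 0.187.
C1 = (dt + 2*K*X)/denom = (2.5 + 2*5.0*0.02)/12.3 = 0.2195.
C2 = (2*K*(1-X) - dt)/denom = 0.5935.
O2 = C0*I2 + C1*I1 + C2*O1
   = 0.187*91 + 0.2195*86 + 0.5935*120
   = 107.11 m^3/s.

107.11


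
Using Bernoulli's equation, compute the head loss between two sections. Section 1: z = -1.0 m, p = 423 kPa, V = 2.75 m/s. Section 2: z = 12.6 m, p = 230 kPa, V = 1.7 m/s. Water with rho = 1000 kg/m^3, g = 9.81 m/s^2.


Total head at each section: H = z + p/(rho*g) + V^2/(2g).
H1 = -1.0 + 423*1000/(1000*9.81) + 2.75^2/(2*9.81)
   = -1.0 + 43.119 + 0.3854
   = 42.505 m.
H2 = 12.6 + 230*1000/(1000*9.81) + 1.7^2/(2*9.81)
   = 12.6 + 23.445 + 0.1473
   = 36.193 m.
h_L = H1 - H2 = 42.505 - 36.193 = 6.312 m.

6.312


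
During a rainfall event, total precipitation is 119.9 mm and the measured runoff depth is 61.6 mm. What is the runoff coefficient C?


The runoff coefficient C = runoff depth / rainfall depth.
C = 61.6 / 119.9
  = 0.5138.

0.5138


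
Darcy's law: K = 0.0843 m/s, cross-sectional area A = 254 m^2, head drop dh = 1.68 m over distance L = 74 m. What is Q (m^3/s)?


Darcy's law: Q = K * A * i, where i = dh/L.
Hydraulic gradient i = 1.68 / 74 = 0.022703.
Q = 0.0843 * 254 * 0.022703
  = 0.4861 m^3/s.

0.4861


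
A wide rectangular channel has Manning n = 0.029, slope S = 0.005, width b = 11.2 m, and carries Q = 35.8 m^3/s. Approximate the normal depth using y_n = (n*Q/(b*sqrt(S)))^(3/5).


We use the wide-channel approximation y_n = (n*Q/(b*sqrt(S)))^(3/5).
sqrt(S) = sqrt(0.005) = 0.070711.
Numerator: n*Q = 0.029 * 35.8 = 1.0382.
Denominator: b*sqrt(S) = 11.2 * 0.070711 = 0.791963.
arg = 1.3109.
y_n = 1.3109^(3/5) = 1.1764 m.

1.1764


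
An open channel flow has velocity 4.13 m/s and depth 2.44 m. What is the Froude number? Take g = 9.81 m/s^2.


The Froude number is defined as Fr = V / sqrt(g*y).
g*y = 9.81 * 2.44 = 23.9364.
sqrt(g*y) = sqrt(23.9364) = 4.8925.
Fr = 4.13 / 4.8925 = 0.8442.

0.8442


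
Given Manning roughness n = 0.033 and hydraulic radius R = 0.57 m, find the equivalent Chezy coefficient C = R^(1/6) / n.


The Chezy coefficient relates to Manning's n through C = R^(1/6) / n.
R^(1/6) = 0.57^(1/6) = 0.910568.
C = 0.910568 / 0.033 = 27.59 m^(1/2)/s.

27.59


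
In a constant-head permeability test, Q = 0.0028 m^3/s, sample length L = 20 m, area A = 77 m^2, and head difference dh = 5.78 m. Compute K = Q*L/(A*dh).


From K = Q*L / (A*dh):
Numerator: Q*L = 0.0028 * 20 = 0.056.
Denominator: A*dh = 77 * 5.78 = 445.06.
K = 0.056 / 445.06 = 0.000126 m/s.

0.000126


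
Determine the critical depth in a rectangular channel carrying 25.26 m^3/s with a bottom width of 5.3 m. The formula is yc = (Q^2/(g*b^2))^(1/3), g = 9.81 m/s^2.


Using yc = (Q^2 / (g * b^2))^(1/3):
Q^2 = 25.26^2 = 638.07.
g * b^2 = 9.81 * 5.3^2 = 9.81 * 28.09 = 275.56.
Q^2 / (g*b^2) = 638.07 / 275.56 = 2.3155.
yc = 2.3155^(1/3) = 1.323 m.

1.323


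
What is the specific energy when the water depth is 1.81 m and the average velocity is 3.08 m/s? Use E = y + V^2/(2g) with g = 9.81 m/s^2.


Specific energy E = y + V^2/(2g).
Velocity head = V^2/(2g) = 3.08^2 / (2*9.81) = 9.4864 / 19.62 = 0.4835 m.
E = 1.81 + 0.4835 = 2.2935 m.

2.2935


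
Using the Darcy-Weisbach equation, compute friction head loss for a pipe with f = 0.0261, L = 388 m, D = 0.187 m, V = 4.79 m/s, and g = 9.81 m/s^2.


Darcy-Weisbach equation: h_f = f * (L/D) * V^2/(2g).
f * L/D = 0.0261 * 388/0.187 = 54.154.
V^2/(2g) = 4.79^2 / (2*9.81) = 22.9441 / 19.62 = 1.1694 m.
h_f = 54.154 * 1.1694 = 63.329 m.

63.329


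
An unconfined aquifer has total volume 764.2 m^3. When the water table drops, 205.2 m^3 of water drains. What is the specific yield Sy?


Specific yield Sy = Volume drained / Total volume.
Sy = 205.2 / 764.2
   = 0.2685.

0.2685


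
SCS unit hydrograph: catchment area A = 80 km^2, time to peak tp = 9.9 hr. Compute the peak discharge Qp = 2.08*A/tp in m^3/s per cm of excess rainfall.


SCS formula: Qp = 2.08 * A / tp.
Qp = 2.08 * 80 / 9.9
   = 166.4 / 9.9
   = 16.81 m^3/s per cm.

16.81


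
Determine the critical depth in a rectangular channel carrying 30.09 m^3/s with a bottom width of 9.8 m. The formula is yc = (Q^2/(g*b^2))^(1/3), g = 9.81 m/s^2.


Using yc = (Q^2 / (g * b^2))^(1/3):
Q^2 = 30.09^2 = 905.41.
g * b^2 = 9.81 * 9.8^2 = 9.81 * 96.04 = 942.15.
Q^2 / (g*b^2) = 905.41 / 942.15 = 0.961.
yc = 0.961^(1/3) = 0.9868 m.

0.9868


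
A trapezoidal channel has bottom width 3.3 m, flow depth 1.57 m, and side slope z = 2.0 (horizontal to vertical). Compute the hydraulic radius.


For a trapezoidal section with side slope z:
A = (b + z*y)*y = (3.3 + 2.0*1.57)*1.57 = 10.111 m^2.
P = b + 2*y*sqrt(1 + z^2) = 3.3 + 2*1.57*sqrt(1 + 2.0^2) = 10.321 m.
R = A/P = 10.111 / 10.321 = 0.9796 m.

0.9796


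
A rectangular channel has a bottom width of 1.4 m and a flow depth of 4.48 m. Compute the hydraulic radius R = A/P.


For a rectangular section:
Flow area A = b * y = 1.4 * 4.48 = 6.27 m^2.
Wetted perimeter P = b + 2y = 1.4 + 2*4.48 = 10.36 m.
Hydraulic radius R = A/P = 6.27 / 10.36 = 0.6054 m.

0.6054


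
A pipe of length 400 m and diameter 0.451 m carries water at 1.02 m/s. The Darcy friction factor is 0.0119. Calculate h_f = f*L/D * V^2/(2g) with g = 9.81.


Darcy-Weisbach equation: h_f = f * (L/D) * V^2/(2g).
f * L/D = 0.0119 * 400/0.451 = 10.5543.
V^2/(2g) = 1.02^2 / (2*9.81) = 1.0404 / 19.62 = 0.053 m.
h_f = 10.5543 * 0.053 = 0.56 m.

0.56


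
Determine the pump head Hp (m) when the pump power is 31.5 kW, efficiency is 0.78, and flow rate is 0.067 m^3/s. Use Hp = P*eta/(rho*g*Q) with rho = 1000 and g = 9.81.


Pump head formula: Hp = P * eta / (rho * g * Q).
Numerator: P * eta = 31.5 * 1000 * 0.78 = 24570.0 W.
Denominator: rho * g * Q = 1000 * 9.81 * 0.067 = 657.27.
Hp = 24570.0 / 657.27 = 37.38 m.

37.38


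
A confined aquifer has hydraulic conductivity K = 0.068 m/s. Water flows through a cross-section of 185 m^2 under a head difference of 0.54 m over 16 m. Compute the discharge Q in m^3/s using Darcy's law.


Darcy's law: Q = K * A * i, where i = dh/L.
Hydraulic gradient i = 0.54 / 16 = 0.03375.
Q = 0.068 * 185 * 0.03375
  = 0.4246 m^3/s.

0.4246


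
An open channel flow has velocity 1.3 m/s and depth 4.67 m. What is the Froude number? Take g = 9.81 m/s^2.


The Froude number is defined as Fr = V / sqrt(g*y).
g*y = 9.81 * 4.67 = 45.8127.
sqrt(g*y) = sqrt(45.8127) = 6.7685.
Fr = 1.3 / 6.7685 = 0.1921.

0.1921


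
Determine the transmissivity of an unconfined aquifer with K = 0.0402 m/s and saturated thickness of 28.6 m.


Transmissivity is defined as T = K * h.
T = 0.0402 * 28.6
  = 1.1497 m^2/s.

1.1497


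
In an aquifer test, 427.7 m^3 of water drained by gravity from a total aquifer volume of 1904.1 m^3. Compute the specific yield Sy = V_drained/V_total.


Specific yield Sy = Volume drained / Total volume.
Sy = 427.7 / 1904.1
   = 0.2246.

0.2246


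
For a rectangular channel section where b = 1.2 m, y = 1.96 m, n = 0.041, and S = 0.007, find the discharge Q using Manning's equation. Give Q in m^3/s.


For a rectangular channel, the cross-sectional area A = b * y = 1.2 * 1.96 = 2.35 m^2.
The wetted perimeter P = b + 2y = 1.2 + 2*1.96 = 5.12 m.
Hydraulic radius R = A/P = 2.35/5.12 = 0.4594 m.
Velocity V = (1/n)*R^(2/3)*S^(1/2) = (1/0.041)*0.4594^(2/3)*0.007^(1/2) = 1.2149 m/s.
Discharge Q = A * V = 2.35 * 1.2149 = 2.857 m^3/s.

2.857


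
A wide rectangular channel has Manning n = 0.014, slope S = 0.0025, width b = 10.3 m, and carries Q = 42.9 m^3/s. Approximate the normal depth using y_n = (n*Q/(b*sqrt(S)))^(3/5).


We use the wide-channel approximation y_n = (n*Q/(b*sqrt(S)))^(3/5).
sqrt(S) = sqrt(0.0025) = 0.05.
Numerator: n*Q = 0.014 * 42.9 = 0.6006.
Denominator: b*sqrt(S) = 10.3 * 0.05 = 0.515.
arg = 1.1662.
y_n = 1.1662^(3/5) = 1.0966 m.

1.0966
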